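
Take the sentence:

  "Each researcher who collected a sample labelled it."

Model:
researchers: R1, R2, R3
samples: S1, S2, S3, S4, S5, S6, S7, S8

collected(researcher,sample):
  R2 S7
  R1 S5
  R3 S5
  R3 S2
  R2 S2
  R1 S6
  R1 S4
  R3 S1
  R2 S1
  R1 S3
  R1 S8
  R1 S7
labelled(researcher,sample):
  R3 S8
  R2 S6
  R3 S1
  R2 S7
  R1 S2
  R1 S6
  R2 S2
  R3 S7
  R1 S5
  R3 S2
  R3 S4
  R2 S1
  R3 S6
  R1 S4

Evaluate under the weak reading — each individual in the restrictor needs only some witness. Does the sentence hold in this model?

True

"it" takes "a sample" as antecedent — a donkey pronoun bound across the clause boundary.
Weak reading: every researcher r with some collected-sample has at least one collected-sample s such that labelled(r,s).
Per researcher: R1:✓  R2:✓  R3:✓
Every researcher in the restrictor has a witness.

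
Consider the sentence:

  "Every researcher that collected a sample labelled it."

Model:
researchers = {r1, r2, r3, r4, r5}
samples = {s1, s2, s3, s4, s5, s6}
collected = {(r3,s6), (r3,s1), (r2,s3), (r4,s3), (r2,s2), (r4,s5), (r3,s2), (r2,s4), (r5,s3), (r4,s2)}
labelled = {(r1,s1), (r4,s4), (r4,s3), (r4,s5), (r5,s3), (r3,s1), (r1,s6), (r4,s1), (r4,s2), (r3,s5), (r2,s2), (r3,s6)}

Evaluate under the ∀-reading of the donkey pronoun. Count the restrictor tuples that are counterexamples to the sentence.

3

"it" takes "a sample" as antecedent — a donkey pronoun bound across the clause boundary.
Strong reading: for every (r,s) with collected(r,s), labelled(r,s).
Restrictor pairs: (r2,s2) ✓  (r2,s3) ✗  (r2,s4) ✗  (r3,s1) ✓  (r3,s2) ✗  (r3,s6) ✓  (r4,s2) ✓  (r4,s3) ✓  (r4,s5) ✓  (r5,s3) ✓
Counterexamples (restrictor pairs failing the scope): 3.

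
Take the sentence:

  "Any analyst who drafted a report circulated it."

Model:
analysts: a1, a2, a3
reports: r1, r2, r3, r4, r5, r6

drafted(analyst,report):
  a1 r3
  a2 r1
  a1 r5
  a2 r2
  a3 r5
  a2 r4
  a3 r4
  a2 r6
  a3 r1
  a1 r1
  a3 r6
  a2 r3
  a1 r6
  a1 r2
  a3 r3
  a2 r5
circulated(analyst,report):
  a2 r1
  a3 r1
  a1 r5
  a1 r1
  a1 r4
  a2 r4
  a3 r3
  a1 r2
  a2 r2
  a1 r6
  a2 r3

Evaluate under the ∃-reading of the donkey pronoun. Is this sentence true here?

"it" takes "a report" as antecedent — a donkey pronoun bound across the clause boundary.
Weak reading: every analyst a with some drafted-report has at least one drafted-report r such that circulated(a,r).
Per analyst: a1:✓  a2:✓  a3:✓
Every analyst in the restrictor has a witness.

True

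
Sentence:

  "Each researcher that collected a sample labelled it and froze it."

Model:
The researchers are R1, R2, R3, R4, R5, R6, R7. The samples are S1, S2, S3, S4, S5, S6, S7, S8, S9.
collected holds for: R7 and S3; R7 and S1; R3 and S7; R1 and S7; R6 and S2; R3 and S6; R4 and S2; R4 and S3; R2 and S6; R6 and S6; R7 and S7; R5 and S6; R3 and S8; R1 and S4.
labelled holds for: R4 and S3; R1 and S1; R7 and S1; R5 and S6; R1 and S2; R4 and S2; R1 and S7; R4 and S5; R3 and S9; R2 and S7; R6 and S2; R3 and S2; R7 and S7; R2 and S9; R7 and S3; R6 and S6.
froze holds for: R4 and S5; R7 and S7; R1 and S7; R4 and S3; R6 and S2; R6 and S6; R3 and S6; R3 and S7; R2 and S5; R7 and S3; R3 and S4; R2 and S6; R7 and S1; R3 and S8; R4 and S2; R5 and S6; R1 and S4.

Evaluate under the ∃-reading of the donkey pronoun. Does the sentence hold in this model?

"it" takes "a sample" as antecedent — a donkey pronoun bound across the clause boundary.
Weak reading: every researcher r with some collected-sample has at least one collected-sample s such that labelled(r,s) ∧ froze(r,s).
Per researcher: R1:✓  R2:✗  R3:✗  R4:✓  R5:✓  R6:✓  R7:✓
R2 has no witness among its collected-samples.

False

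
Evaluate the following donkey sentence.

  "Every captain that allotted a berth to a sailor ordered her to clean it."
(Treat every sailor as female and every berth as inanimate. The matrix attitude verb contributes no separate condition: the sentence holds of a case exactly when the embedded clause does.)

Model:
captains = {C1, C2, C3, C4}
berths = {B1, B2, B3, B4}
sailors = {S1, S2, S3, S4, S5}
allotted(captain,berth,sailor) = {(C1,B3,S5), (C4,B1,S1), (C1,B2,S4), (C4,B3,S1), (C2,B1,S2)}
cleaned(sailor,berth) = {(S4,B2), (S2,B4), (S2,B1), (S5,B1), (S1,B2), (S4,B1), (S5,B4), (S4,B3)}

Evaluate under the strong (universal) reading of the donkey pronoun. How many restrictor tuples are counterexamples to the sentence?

3

"her" takes "a sailor" as antecedent and "it" takes "a berth"; both are donkey pronouns co-varying with the restrictor.
Strong reading: for every (c,b,s) with allotted(c,b,s), cleaned(s,b).
Restrictor triples: (C1,B2,S4)→cleaned(S4,B2) ✓  (C1,B3,S5)→cleaned(S5,B3) ✗  (C2,B1,S2)→cleaned(S2,B1) ✓  (C4,B1,S1)→cleaned(S1,B1) ✗  (C4,B3,S1)→cleaned(S1,B3) ✗
Counterexamples (restrictor triples failing the scope): 3.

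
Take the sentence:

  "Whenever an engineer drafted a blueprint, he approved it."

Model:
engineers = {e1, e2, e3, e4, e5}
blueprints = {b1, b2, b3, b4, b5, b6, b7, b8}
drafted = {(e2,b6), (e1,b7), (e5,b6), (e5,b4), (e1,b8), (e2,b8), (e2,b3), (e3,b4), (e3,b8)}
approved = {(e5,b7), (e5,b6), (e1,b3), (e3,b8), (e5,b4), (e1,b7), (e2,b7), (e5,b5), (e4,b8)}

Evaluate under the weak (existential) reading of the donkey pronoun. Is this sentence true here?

"it" takes "a blueprint" as antecedent — a donkey pronoun bound across the clause boundary.
Weak reading: every engineer e with some drafted-blueprint has at least one drafted-blueprint b such that approved(e,b).
Per engineer: e1:✓  e2:✗  e3:✓  e5:✓
e2 has no witness among its drafted-blueprints.

False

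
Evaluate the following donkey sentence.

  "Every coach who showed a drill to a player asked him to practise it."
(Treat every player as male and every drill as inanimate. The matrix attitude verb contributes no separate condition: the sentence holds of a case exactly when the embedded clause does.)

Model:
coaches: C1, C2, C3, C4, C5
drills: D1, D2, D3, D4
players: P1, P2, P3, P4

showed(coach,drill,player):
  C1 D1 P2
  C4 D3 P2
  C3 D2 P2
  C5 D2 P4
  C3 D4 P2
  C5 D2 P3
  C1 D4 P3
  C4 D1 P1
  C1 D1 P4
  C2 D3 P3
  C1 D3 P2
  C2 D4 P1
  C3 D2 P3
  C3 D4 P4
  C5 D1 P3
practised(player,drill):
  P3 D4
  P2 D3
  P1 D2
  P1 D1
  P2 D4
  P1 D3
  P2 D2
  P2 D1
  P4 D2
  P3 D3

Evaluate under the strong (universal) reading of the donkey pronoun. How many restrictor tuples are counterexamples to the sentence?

"him" takes "a player" as antecedent and "it" takes "a drill"; both are donkey pronouns co-varying with the restrictor.
Strong reading: for every (c,d,p) with showed(c,d,p), practised(p,d).
Restrictor triples: (C1,D1,P2)→practised(P2,D1) ✓  (C1,D1,P4)→practised(P4,D1) ✗  (C1,D3,P2)→practised(P2,D3) ✓  (C1,D4,P3)→practised(P3,D4) ✓  (C2,D3,P3)→practised(P3,D3) ✓  (C2,D4,P1)→practised(P1,D4) ✗  (C3,D2,P2)→practised(P2,D2) ✓  (C3,D2,P3)→practised(P3,D2) ✗  (C3,D4,P2)→practised(P2,D4) ✓  (C3,D4,P4)→practised(P4,D4) ✗  (C4,D1,P1)→practised(P1,D1) ✓  (C4,D3,P2)→practised(P2,D3) ✓  (C5,D1,P3)→practised(P3,D1) ✗  (C5,D2,P3)→practised(P3,D2) ✗  (C5,D2,P4)→practised(P4,D2) ✓
Counterexamples (restrictor triples failing the scope): 6.

6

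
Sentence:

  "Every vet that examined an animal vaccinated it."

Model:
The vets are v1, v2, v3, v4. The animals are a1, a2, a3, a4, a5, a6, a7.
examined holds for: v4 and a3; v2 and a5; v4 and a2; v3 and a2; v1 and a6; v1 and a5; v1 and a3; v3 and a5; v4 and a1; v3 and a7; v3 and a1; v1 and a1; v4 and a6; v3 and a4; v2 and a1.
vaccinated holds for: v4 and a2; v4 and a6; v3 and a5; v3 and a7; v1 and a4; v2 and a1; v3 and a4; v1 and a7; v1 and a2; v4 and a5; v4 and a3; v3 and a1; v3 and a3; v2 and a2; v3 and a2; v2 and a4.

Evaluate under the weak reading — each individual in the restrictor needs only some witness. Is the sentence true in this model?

False

"it" takes "an animal" as antecedent — a donkey pronoun bound across the clause boundary.
Weak reading: every vet v with some examined-animal has at least one examined-animal a such that vaccinated(v,a).
Per vet: v1:✗  v2:✓  v3:✓  v4:✓
v1 has no witness among its examined-animals.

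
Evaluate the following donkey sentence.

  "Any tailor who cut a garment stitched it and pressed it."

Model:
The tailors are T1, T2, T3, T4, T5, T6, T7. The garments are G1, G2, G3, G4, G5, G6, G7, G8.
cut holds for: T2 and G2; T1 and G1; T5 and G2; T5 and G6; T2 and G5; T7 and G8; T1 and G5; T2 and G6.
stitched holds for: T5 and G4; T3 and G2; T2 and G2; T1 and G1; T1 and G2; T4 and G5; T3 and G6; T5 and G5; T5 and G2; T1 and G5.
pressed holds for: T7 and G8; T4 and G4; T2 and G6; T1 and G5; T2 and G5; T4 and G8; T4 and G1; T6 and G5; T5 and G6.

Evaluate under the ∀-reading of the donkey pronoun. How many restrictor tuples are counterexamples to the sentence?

7

"it" takes "a garment" as antecedent — a donkey pronoun bound across the clause boundary.
Strong reading: for every (t,g) with cut(t,g), stitched(t,g) ∧ pressed(t,g).
Restrictor pairs: (T1,G1) ✗  (T1,G5) ✓  (T2,G2) ✗  (T2,G5) ✗  (T2,G6) ✗  (T5,G2) ✗  (T5,G6) ✗  (T7,G8) ✗
Counterexamples (restrictor pairs failing the scope): 7.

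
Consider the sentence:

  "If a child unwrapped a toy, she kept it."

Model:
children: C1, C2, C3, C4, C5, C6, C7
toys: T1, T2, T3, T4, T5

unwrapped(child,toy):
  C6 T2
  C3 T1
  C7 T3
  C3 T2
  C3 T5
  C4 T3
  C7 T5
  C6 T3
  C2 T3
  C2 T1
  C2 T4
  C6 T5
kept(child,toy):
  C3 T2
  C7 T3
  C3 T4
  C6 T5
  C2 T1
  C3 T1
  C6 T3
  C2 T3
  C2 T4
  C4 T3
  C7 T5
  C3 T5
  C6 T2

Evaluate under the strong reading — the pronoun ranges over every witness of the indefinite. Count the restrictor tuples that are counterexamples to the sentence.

0

"it" takes "a toy" as antecedent — a donkey pronoun bound across the clause boundary.
Strong reading: for every (c,t) with unwrapped(c,t), kept(c,t).
Restrictor pairs: (C2,T1) ✓  (C2,T3) ✓  (C2,T4) ✓  (C3,T1) ✓  (C3,T2) ✓  (C3,T5) ✓  (C4,T3) ✓  (C6,T2) ✓  (C6,T3) ✓  (C6,T5) ✓  (C7,T3) ✓  (C7,T5) ✓
Counterexamples (restrictor pairs failing the scope): 0.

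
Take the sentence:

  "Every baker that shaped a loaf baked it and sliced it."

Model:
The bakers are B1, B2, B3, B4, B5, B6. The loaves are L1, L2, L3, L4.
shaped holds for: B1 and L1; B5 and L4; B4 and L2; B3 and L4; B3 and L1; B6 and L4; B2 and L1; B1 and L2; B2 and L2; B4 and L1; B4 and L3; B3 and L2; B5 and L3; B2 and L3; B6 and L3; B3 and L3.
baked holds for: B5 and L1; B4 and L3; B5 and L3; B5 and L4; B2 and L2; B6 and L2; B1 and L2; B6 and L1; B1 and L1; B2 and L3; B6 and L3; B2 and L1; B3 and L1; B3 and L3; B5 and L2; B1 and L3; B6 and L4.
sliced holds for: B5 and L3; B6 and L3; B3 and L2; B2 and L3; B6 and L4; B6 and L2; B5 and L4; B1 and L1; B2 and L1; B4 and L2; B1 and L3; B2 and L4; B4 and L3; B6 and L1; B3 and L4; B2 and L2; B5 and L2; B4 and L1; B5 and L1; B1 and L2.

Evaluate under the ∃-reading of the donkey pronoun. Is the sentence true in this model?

"it" takes "a loaf" as antecedent — a donkey pronoun bound across the clause boundary.
Weak reading: every baker b with some shaped-loaf has at least one shaped-loaf l such that baked(b,l) ∧ sliced(b,l).
Per baker: B1:✓  B2:✓  B3:✗  B4:✓  B5:✓  B6:✓
B3 has no witness among its shaped-loaves.

False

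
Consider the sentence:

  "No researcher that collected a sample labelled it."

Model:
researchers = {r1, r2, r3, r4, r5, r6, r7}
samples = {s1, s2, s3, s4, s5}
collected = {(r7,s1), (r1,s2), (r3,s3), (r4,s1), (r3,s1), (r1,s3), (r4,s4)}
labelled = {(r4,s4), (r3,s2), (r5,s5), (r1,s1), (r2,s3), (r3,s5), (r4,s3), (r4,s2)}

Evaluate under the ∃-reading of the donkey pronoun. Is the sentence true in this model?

"it" takes "a sample" as antecedent — a donkey pronoun bound across the clause boundary.
Truth condition: for no (r,s) with collected(r,s) does labelled(r,s) hold.
Restrictor pairs — does the scope hold? (r1,s2):fails  (r1,s3):fails  (r3,s1):fails  (r3,s3):fails  (r4,s1):fails  (r4,s4):holds  (r7,s1):fails
Scope holds for 1 pair(s), so the sentence is false.

False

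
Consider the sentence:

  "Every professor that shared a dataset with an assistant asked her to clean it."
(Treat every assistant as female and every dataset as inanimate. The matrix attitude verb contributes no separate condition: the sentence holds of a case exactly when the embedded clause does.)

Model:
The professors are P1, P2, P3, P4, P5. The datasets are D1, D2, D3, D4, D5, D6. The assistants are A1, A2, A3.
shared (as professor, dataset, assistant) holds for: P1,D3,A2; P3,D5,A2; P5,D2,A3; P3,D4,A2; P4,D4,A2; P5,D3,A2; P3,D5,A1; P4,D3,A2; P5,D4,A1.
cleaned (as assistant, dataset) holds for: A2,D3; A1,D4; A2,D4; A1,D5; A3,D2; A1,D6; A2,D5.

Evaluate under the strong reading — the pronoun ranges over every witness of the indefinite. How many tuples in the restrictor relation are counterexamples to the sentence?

"her" takes "an assistant" as antecedent and "it" takes "a dataset"; both are donkey pronouns co-varying with the restrictor.
Strong reading: for every (p,d,a) with shared(p,d,a), cleaned(a,d).
Restrictor triples: (P1,D3,A2)→cleaned(A2,D3) ✓  (P3,D4,A2)→cleaned(A2,D4) ✓  (P3,D5,A1)→cleaned(A1,D5) ✓  (P3,D5,A2)→cleaned(A2,D5) ✓  (P4,D3,A2)→cleaned(A2,D3) ✓  (P4,D4,A2)→cleaned(A2,D4) ✓  (P5,D2,A3)→cleaned(A3,D2) ✓  (P5,D3,A2)→cleaned(A2,D3) ✓  (P5,D4,A1)→cleaned(A1,D4) ✓
Counterexamples (restrictor triples failing the scope): 0.

0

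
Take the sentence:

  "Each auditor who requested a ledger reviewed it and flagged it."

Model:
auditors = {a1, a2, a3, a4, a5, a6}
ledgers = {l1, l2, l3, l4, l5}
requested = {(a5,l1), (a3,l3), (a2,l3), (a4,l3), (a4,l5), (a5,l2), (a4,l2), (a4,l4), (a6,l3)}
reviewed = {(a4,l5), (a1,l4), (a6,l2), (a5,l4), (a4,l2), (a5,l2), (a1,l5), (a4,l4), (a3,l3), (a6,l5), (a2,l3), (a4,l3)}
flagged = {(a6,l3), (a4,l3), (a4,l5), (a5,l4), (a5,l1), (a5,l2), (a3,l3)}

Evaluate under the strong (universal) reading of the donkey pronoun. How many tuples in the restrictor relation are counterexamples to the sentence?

5

"it" takes "a ledger" as antecedent — a donkey pronoun bound across the clause boundary.
Strong reading: for every (a,l) with requested(a,l), reviewed(a,l) ∧ flagged(a,l).
Restrictor pairs: (a2,l3) ✗  (a3,l3) ✓  (a4,l2) ✗  (a4,l3) ✓  (a4,l4) ✗  (a4,l5) ✓  (a5,l1) ✗  (a5,l2) ✓  (a6,l3) ✗
Counterexamples (restrictor pairs failing the scope): 5.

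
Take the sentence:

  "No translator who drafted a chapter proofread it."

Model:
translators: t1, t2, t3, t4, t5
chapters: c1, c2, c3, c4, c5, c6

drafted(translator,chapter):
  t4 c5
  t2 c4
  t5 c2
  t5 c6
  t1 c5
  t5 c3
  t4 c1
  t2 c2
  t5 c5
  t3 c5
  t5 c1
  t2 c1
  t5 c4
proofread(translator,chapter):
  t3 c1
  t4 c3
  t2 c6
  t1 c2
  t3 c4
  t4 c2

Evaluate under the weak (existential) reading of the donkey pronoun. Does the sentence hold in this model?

True

"it" takes "a chapter" as antecedent — a donkey pronoun bound across the clause boundary.
Truth condition: for no (t,c) with drafted(t,c) does proofread(t,c) hold.
Restrictor pairs — does the scope hold? (t1,c5):fails  (t2,c1):fails  (t2,c2):fails  (t2,c4):fails  (t3,c5):fails  (t4,c1):fails  (t4,c5):fails  (t5,c1):fails  (t5,c2):fails  (t5,c3):fails  (t5,c4):fails  (t5,c5):fails  (t5,c6):fails
Scope holds for no restrictor pair, so the sentence is true.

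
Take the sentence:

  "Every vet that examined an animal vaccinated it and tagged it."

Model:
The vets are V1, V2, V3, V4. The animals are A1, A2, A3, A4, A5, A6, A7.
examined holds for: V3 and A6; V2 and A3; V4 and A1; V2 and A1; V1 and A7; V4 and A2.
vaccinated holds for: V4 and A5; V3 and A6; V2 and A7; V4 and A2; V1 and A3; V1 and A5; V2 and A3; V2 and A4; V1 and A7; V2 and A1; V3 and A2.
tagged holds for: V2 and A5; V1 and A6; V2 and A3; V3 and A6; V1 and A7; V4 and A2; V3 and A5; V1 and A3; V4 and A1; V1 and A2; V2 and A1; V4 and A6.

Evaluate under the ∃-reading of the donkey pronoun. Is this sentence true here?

"it" takes "an animal" as antecedent — a donkey pronoun bound across the clause boundary.
Weak reading: every vet v with some examined-animal has at least one examined-animal a such that vaccinated(v,a) ∧ tagged(v,a).
Per vet: V1:✓  V2:✓  V3:✓  V4:✓
Every vet in the restrictor has a witness.

True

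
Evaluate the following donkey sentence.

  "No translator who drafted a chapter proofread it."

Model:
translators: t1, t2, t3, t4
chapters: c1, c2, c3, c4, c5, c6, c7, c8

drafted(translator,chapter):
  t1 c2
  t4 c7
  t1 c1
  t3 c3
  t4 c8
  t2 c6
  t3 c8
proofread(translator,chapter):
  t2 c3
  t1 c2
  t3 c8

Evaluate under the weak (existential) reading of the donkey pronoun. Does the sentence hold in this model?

"it" takes "a chapter" as antecedent — a donkey pronoun bound across the clause boundary.
Truth condition: for no (t,c) with drafted(t,c) does proofread(t,c) hold.
Restrictor pairs — does the scope hold? (t1,c1):fails  (t1,c2):holds  (t2,c6):fails  (t3,c3):fails  (t3,c8):holds  (t4,c7):fails  (t4,c8):fails
Scope holds for 2 pair(s), so the sentence is false.

False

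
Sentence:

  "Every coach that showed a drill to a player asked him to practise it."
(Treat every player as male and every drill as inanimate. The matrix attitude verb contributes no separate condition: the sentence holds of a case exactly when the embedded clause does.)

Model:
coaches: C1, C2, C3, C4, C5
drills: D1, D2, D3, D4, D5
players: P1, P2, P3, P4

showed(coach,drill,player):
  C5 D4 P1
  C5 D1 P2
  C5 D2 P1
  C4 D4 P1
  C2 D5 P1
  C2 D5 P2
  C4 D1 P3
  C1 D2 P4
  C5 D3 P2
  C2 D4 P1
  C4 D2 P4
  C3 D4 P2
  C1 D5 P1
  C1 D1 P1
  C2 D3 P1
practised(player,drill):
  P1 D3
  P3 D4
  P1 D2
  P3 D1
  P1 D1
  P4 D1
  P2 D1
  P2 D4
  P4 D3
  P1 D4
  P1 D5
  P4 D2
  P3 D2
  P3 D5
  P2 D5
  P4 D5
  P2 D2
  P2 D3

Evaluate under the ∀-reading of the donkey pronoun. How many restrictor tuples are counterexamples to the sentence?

0

"him" takes "a player" as antecedent and "it" takes "a drill"; both are donkey pronouns co-varying with the restrictor.
Strong reading: for every (c,d,p) with showed(c,d,p), practised(p,d).
Restrictor triples: (C1,D1,P1)→practised(P1,D1) ✓  (C1,D2,P4)→practised(P4,D2) ✓  (C1,D5,P1)→practised(P1,D5) ✓  (C2,D3,P1)→practised(P1,D3) ✓  (C2,D4,P1)→practised(P1,D4) ✓  (C2,D5,P1)→practised(P1,D5) ✓  (C2,D5,P2)→practised(P2,D5) ✓  (C3,D4,P2)→practised(P2,D4) ✓  (C4,D1,P3)→practised(P3,D1) ✓  (C4,D2,P4)→practised(P4,D2) ✓  (C4,D4,P1)→practised(P1,D4) ✓  (C5,D1,P2)→practised(P2,D1) ✓  (C5,D2,P1)→practised(P1,D2) ✓  (C5,D3,P2)→practised(P2,D3) ✓  (C5,D4,P1)→practised(P1,D4) ✓
Counterexamples (restrictor triples failing the scope): 0.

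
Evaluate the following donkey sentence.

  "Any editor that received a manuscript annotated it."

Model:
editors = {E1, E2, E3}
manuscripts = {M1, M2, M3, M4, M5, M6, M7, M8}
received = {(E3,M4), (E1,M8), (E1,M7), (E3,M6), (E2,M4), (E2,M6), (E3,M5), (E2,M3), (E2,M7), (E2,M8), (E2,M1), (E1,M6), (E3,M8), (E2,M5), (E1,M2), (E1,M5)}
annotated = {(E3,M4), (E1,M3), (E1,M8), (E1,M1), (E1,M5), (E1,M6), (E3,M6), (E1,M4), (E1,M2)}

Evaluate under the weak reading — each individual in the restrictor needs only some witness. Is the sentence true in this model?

"it" takes "a manuscript" as antecedent — a donkey pronoun bound across the clause boundary.
Weak reading: every editor e with some received-manuscript has at least one received-manuscript m such that annotated(e,m).
Per editor: E1:✓  E2:✗  E3:✓
E2 has no witness among its received-manuscripts.

False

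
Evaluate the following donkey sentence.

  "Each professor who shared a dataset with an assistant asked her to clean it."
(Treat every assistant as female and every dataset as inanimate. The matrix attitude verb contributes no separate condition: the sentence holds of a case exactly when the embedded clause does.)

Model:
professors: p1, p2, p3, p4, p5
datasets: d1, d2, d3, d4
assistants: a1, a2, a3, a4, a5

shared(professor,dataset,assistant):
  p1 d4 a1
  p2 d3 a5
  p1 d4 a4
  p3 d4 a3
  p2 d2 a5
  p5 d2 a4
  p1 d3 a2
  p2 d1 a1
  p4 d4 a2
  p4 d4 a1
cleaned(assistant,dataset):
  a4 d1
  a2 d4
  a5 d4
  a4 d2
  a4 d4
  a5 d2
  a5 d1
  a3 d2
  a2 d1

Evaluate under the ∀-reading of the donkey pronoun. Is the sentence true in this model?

False

"her" takes "an assistant" as antecedent and "it" takes "a dataset"; both are donkey pronouns co-varying with the restrictor.
Strong reading: for every (p,d,a) with shared(p,d,a), cleaned(a,d).
Restrictor triples: (p1,d3,a2)→cleaned(a2,d3) ✗  (p1,d4,a1)→cleaned(a1,d4) ✗  (p1,d4,a4)→cleaned(a4,d4) ✓  (p2,d1,a1)→cleaned(a1,d1) ✗  (p2,d2,a5)→cleaned(a5,d2) ✓  (p2,d3,a5)→cleaned(a5,d3) ✗  (p3,d4,a3)→cleaned(a3,d4) ✗  (p4,d4,a1)→cleaned(a1,d4) ✗  (p4,d4,a2)→cleaned(a2,d4) ✓  (p5,d2,a4)→cleaned(a4,d2) ✓
Counterexample: (p1,d3,a2) — cleaned(a2,d3) does not hold.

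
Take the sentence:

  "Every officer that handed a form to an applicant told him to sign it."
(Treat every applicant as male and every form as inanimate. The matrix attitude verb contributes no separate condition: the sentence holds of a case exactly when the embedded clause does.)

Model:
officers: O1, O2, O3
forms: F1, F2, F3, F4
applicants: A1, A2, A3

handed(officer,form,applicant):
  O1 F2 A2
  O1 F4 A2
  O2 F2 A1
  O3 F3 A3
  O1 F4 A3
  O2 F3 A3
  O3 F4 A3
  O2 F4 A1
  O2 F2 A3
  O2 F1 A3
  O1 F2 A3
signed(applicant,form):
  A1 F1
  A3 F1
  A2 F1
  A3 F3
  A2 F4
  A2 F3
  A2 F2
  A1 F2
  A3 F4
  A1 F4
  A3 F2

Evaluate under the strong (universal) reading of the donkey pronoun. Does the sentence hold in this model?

"him" takes "an applicant" as antecedent and "it" takes "a form"; both are donkey pronouns co-varying with the restrictor.
Strong reading: for every (o,f,a) with handed(o,f,a), signed(a,f).
Restrictor triples: (O1,F2,A2)→signed(A2,F2) ✓  (O1,F2,A3)→signed(A3,F2) ✓  (O1,F4,A2)→signed(A2,F4) ✓  (O1,F4,A3)→signed(A3,F4) ✓  (O2,F1,A3)→signed(A3,F1) ✓  (O2,F2,A1)→signed(A1,F2) ✓  (O2,F2,A3)→signed(A3,F2) ✓  (O2,F3,A3)→signed(A3,F3) ✓  (O2,F4,A1)→signed(A1,F4) ✓  (O3,F3,A3)→signed(A3,F3) ✓  (O3,F4,A3)→signed(A3,F4) ✓
Every restrictor triple satisfies the scope.

True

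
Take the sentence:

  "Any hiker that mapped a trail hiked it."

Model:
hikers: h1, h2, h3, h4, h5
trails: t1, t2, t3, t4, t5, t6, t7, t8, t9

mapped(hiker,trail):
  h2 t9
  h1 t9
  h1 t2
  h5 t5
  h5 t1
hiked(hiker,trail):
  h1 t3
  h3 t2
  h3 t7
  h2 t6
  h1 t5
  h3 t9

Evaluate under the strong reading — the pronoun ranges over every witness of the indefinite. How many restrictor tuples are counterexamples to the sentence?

"it" takes "a trail" as antecedent — a donkey pronoun bound across the clause boundary.
Strong reading: for every (h,t) with mapped(h,t), hiked(h,t).
Restrictor pairs: (h1,t2) ✗  (h1,t9) ✗  (h2,t9) ✗  (h5,t1) ✗  (h5,t5) ✗
Counterexamples (restrictor pairs failing the scope): 5.

5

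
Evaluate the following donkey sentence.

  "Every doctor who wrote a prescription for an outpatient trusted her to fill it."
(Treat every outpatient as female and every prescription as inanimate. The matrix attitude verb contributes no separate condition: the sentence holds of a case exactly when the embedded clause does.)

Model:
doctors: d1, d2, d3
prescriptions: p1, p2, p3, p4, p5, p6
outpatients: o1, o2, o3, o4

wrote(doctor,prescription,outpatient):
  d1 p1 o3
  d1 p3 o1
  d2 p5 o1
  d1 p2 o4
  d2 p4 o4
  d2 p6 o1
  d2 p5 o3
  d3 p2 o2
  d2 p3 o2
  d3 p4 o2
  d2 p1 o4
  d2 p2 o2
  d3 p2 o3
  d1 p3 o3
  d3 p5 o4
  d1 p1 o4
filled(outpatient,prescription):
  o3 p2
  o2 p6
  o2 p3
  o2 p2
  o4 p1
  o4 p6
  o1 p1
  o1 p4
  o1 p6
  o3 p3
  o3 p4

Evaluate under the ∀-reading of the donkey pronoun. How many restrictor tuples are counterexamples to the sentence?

8

"her" takes "an outpatient" as antecedent and "it" takes "a prescription"; both are donkey pronouns co-varying with the restrictor.
Strong reading: for every (d,p,o) with wrote(d,p,o), filled(o,p).
Restrictor triples: (d1,p1,o3)→filled(o3,p1) ✗  (d1,p1,o4)→filled(o4,p1) ✓  (d1,p2,o4)→filled(o4,p2) ✗  (d1,p3,o1)→filled(o1,p3) ✗  (d1,p3,o3)→filled(o3,p3) ✓  (d2,p1,o4)→filled(o4,p1) ✓  (d2,p2,o2)→filled(o2,p2) ✓  (d2,p3,o2)→filled(o2,p3) ✓  (d2,p4,o4)→filled(o4,p4) ✗  (d2,p5,o1)→filled(o1,p5) ✗  (d2,p5,o3)→filled(o3,p5) ✗  (d2,p6,o1)→filled(o1,p6) ✓  (d3,p2,o2)→filled(o2,p2) ✓  (d3,p2,o3)→filled(o3,p2) ✓  (d3,p4,o2)→filled(o2,p4) ✗  (d3,p5,o4)→filled(o4,p5) ✗
Counterexamples (restrictor triples failing the scope): 8.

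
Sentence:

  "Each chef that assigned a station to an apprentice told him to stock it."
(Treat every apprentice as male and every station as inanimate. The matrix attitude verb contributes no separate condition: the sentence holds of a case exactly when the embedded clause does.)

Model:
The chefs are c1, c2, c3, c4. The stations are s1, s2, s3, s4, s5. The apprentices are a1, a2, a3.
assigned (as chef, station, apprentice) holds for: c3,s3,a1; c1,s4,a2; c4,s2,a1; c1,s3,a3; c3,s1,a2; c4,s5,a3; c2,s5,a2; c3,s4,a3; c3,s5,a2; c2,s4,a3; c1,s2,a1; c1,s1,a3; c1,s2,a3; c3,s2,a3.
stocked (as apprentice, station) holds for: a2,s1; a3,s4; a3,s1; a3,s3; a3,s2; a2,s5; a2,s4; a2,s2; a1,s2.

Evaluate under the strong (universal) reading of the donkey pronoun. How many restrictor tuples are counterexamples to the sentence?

"him" takes "an apprentice" as antecedent and "it" takes "a station"; both are donkey pronouns co-varying with the restrictor.
Strong reading: for every (c,s,a) with assigned(c,s,a), stocked(a,s).
Restrictor triples: (c1,s1,a3)→stocked(a3,s1) ✓  (c1,s2,a1)→stocked(a1,s2) ✓  (c1,s2,a3)→stocked(a3,s2) ✓  (c1,s3,a3)→stocked(a3,s3) ✓  (c1,s4,a2)→stocked(a2,s4) ✓  (c2,s4,a3)→stocked(a3,s4) ✓  (c2,s5,a2)→stocked(a2,s5) ✓  (c3,s1,a2)→stocked(a2,s1) ✓  (c3,s2,a3)→stocked(a3,s2) ✓  (c3,s3,a1)→stocked(a1,s3) ✗  (c3,s4,a3)→stocked(a3,s4) ✓  (c3,s5,a2)→stocked(a2,s5) ✓  (c4,s2,a1)→stocked(a1,s2) ✓  (c4,s5,a3)→stocked(a3,s5) ✗
Counterexamples (restrictor triples failing the scope): 2.

2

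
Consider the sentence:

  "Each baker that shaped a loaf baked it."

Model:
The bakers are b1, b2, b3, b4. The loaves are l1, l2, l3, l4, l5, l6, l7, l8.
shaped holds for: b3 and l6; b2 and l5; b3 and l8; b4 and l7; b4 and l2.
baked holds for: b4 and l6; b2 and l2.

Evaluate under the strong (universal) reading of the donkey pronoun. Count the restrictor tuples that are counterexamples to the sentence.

5

"it" takes "a loaf" as antecedent — a donkey pronoun bound across the clause boundary.
Strong reading: for every (b,l) with shaped(b,l), baked(b,l).
Restrictor pairs: (b2,l5) ✗  (b3,l6) ✗  (b3,l8) ✗  (b4,l2) ✗  (b4,l7) ✗
Counterexamples (restrictor pairs failing the scope): 5.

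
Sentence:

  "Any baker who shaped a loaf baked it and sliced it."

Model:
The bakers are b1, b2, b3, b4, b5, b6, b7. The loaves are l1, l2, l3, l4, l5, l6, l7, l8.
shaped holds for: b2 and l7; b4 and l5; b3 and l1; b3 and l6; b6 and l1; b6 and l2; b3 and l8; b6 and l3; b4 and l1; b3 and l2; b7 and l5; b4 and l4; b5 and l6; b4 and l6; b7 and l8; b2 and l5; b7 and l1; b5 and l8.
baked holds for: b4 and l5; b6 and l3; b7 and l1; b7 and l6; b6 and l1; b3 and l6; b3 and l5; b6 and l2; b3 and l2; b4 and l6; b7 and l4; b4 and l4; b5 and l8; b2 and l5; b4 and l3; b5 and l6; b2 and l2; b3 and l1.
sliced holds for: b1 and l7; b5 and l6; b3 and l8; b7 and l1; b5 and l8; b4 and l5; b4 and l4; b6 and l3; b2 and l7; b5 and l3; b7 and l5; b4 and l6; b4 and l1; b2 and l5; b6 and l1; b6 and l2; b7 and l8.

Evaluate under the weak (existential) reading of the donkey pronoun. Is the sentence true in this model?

"it" takes "a loaf" as antecedent — a donkey pronoun bound across the clause boundary.
Weak reading: every baker b with some shaped-loaf has at least one shaped-loaf l such that baked(b,l) ∧ sliced(b,l).
Per baker: b2:✓  b3:✗  b4:✓  b5:✓  b6:✓  b7:✓
b3 has no witness among its shaped-loaves.

False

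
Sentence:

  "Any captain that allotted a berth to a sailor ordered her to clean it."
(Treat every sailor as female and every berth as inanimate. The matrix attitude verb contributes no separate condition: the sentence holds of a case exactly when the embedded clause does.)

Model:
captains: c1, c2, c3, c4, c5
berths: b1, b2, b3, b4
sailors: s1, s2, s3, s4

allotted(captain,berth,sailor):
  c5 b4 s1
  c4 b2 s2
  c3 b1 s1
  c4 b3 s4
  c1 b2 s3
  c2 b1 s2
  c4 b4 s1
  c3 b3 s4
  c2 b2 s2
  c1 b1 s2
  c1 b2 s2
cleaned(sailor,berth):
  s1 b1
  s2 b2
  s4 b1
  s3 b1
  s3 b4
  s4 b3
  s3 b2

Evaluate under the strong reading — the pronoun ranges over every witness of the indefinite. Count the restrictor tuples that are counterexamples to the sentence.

4

"her" takes "a sailor" as antecedent and "it" takes "a berth"; both are donkey pronouns co-varying with the restrictor.
Strong reading: for every (c,b,s) with allotted(c,b,s), cleaned(s,b).
Restrictor triples: (c1,b1,s2)→cleaned(s2,b1) ✗  (c1,b2,s2)→cleaned(s2,b2) ✓  (c1,b2,s3)→cleaned(s3,b2) ✓  (c2,b1,s2)→cleaned(s2,b1) ✗  (c2,b2,s2)→cleaned(s2,b2) ✓  (c3,b1,s1)→cleaned(s1,b1) ✓  (c3,b3,s4)→cleaned(s4,b3) ✓  (c4,b2,s2)→cleaned(s2,b2) ✓  (c4,b3,s4)→cleaned(s4,b3) ✓  (c4,b4,s1)→cleaned(s1,b4) ✗  (c5,b4,s1)→cleaned(s1,b4) ✗
Counterexamples (restrictor triples failing the scope): 4.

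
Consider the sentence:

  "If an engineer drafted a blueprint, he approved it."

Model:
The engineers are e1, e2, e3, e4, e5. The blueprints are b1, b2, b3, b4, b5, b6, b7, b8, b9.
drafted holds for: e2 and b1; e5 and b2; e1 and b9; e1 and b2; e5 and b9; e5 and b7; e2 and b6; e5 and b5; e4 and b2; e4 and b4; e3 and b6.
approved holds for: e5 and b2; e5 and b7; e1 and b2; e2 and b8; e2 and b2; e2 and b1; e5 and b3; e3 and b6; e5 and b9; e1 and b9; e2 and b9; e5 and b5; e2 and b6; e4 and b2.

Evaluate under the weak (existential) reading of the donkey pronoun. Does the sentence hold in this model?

"it" takes "a blueprint" as antecedent — a donkey pronoun bound across the clause boundary.
Weak reading: every engineer e with some drafted-blueprint has at least one drafted-blueprint b such that approved(e,b).
Per engineer: e1:✓  e2:✓  e3:✓  e4:✓  e5:✓
Every engineer in the restrictor has a witness.

True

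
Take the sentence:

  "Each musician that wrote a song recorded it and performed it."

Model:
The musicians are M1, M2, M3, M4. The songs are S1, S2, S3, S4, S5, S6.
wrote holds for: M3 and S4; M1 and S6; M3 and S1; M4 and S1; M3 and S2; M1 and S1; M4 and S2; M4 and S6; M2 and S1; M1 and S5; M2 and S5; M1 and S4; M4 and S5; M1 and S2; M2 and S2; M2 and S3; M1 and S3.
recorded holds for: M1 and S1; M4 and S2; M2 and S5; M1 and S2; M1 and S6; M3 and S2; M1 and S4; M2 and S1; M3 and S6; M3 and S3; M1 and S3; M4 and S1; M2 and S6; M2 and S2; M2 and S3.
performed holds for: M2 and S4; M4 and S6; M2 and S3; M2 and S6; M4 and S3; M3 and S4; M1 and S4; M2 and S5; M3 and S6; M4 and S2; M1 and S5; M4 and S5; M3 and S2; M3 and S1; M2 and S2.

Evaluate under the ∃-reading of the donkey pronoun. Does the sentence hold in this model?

True

"it" takes "a song" as antecedent — a donkey pronoun bound across the clause boundary.
Weak reading: every musician m with some wrote-song has at least one wrote-song s such that recorded(m,s) ∧ performed(m,s).
Per musician: M1:✓  M2:✓  M3:✓  M4:✓
Every musician in the restrictor has a witness.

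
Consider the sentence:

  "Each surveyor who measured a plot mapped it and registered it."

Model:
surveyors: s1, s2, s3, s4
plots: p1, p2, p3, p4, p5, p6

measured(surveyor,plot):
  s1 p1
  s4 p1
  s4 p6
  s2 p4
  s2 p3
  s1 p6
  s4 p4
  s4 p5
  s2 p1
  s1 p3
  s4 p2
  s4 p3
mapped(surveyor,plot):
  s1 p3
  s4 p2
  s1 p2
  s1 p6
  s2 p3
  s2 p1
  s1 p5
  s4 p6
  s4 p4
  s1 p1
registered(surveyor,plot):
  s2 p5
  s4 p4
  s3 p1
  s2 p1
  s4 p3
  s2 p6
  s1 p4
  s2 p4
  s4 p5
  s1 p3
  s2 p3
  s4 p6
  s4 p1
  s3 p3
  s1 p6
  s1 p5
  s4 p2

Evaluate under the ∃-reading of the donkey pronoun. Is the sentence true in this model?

"it" takes "a plot" as antecedent — a donkey pronoun bound across the clause boundary.
Weak reading: every surveyor s with some measured-plot has at least one measured-plot p such that mapped(s,p) ∧ registered(s,p).
Per surveyor: s1:✓  s2:✓  s4:✓
Every surveyor in the restrictor has a witness.

True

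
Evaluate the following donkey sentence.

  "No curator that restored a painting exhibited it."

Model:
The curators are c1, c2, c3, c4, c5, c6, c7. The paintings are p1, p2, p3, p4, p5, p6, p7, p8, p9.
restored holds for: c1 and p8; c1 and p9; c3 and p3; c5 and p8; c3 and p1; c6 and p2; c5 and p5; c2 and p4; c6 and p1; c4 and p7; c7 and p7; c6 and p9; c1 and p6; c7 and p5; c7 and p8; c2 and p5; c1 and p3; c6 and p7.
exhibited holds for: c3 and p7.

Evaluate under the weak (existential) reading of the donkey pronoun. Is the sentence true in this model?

"it" takes "a painting" as antecedent — a donkey pronoun bound across the clause boundary.
Truth condition: for no (c,p) with restored(c,p) does exhibited(c,p) hold.
Restrictor pairs — does the scope hold? (c1,p3):fails  (c1,p6):fails  (c1,p8):fails  (c1,p9):fails  (c2,p4):fails  (c2,p5):fails  (c3,p1):fails  (c3,p3):fails  (c4,p7):fails  (c5,p5):fails  (c5,p8):fails  (c6,p1):fails  (c6,p2):fails  (c6,p7):fails  (c6,p9):fails  (c7,p5):fails  (c7,p7):fails  (c7,p8):fails
Scope holds for no restrictor pair, so the sentence is true.

True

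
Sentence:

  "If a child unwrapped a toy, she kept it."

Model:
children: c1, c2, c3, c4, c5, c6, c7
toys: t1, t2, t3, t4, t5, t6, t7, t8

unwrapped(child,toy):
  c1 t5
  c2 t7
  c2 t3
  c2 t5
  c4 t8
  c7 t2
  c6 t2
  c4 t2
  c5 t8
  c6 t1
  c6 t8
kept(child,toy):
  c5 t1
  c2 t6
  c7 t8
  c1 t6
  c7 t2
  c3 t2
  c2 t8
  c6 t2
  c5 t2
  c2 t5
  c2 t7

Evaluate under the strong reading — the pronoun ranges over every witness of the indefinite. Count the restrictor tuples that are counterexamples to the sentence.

7

"it" takes "a toy" as antecedent — a donkey pronoun bound across the clause boundary.
Strong reading: for every (c,t) with unwrapped(c,t), kept(c,t).
Restrictor pairs: (c1,t5) ✗  (c2,t3) ✗  (c2,t5) ✓  (c2,t7) ✓  (c4,t2) ✗  (c4,t8) ✗  (c5,t8) ✗  (c6,t1) ✗  (c6,t2) ✓  (c6,t8) ✗  (c7,t2) ✓
Counterexamples (restrictor pairs failing the scope): 7.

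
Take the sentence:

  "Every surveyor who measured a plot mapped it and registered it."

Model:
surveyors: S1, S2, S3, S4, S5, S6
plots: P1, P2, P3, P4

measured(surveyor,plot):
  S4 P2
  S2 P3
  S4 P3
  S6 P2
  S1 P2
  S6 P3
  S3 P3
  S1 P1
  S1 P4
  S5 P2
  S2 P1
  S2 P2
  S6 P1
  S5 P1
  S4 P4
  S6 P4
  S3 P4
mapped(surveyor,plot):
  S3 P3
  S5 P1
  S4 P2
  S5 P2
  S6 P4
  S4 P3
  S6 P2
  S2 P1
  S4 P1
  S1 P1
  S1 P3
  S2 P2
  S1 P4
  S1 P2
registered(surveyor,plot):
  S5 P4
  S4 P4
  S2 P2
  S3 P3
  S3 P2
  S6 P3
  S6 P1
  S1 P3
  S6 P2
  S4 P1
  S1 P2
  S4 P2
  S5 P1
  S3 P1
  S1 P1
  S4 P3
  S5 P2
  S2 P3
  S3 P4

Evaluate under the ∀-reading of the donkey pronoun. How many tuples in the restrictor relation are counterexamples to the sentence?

8

"it" takes "a plot" as antecedent — a donkey pronoun bound across the clause boundary.
Strong reading: for every (s,p) with measured(s,p), mapped(s,p) ∧ registered(s,p).
Restrictor pairs: (S1,P1) ✓  (S1,P2) ✓  (S1,P4) ✗  (S2,P1) ✗  (S2,P2) ✓  (S2,P3) ✗  (S3,P3) ✓  (S3,P4) ✗  (S4,P2) ✓  (S4,P3) ✓  (S4,P4) ✗  (S5,P1) ✓  (S5,P2) ✓  (S6,P1) ✗  (S6,P2) ✓  (S6,P3) ✗  (S6,P4) ✗
Counterexamples (restrictor pairs failing the scope): 8.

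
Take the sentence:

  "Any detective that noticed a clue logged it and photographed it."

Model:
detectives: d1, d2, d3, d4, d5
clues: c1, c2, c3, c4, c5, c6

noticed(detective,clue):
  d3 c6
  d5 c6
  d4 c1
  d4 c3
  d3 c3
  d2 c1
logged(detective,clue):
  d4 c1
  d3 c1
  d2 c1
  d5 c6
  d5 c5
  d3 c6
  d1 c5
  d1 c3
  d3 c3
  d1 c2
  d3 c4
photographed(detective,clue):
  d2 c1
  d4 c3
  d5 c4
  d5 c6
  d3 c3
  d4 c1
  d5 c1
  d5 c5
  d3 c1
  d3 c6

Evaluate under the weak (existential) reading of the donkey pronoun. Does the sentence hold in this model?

"it" takes "a clue" as antecedent — a donkey pronoun bound across the clause boundary.
Weak reading: every detective d with some noticed-clue has at least one noticed-clue c such that logged(d,c) ∧ photographed(d,c).
Per detective: d2:✓  d3:✓  d4:✓  d5:✓
Every detective in the restrictor has a witness.

True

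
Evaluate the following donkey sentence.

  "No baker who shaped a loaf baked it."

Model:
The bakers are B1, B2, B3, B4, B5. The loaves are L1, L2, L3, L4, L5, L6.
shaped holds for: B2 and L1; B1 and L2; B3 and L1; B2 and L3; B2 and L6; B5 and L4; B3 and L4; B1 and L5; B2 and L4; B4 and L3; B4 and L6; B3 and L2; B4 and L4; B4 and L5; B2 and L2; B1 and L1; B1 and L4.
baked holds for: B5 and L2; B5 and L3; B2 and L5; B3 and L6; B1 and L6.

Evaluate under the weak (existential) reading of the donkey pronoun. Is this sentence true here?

True

"it" takes "a loaf" as antecedent — a donkey pronoun bound across the clause boundary.
Truth condition: for no (b,l) with shaped(b,l) does baked(b,l) hold.
Restrictor pairs — does the scope hold? (B1,L1):fails  (B1,L2):fails  (B1,L4):fails  (B1,L5):fails  (B2,L1):fails  (B2,L2):fails  (B2,L3):fails  (B2,L4):fails  (B2,L6):fails  (B3,L1):fails  (B3,L2):fails  (B3,L4):fails  (B4,L3):fails  (B4,L4):fails  (B4,L5):fails  (B4,L6):fails  (B5,L4):fails
Scope holds for no restrictor pair, so the sentence is true.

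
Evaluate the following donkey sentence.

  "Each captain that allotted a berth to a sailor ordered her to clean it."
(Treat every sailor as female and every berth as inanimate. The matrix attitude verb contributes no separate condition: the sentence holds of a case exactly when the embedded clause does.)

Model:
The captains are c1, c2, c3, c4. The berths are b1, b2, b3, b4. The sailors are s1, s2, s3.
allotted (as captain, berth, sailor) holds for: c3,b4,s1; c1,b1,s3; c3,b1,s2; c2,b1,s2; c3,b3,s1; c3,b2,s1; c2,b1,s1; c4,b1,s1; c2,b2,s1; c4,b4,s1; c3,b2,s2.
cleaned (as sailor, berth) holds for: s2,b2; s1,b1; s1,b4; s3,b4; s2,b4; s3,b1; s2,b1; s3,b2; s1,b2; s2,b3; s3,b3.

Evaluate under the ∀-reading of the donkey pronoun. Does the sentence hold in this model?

"her" takes "a sailor" as antecedent and "it" takes "a berth"; both are donkey pronouns co-varying with the restrictor.
Strong reading: for every (c,b,s) with allotted(c,b,s), cleaned(s,b).
Restrictor triples: (c1,b1,s3)→cleaned(s3,b1) ✓  (c2,b1,s1)→cleaned(s1,b1) ✓  (c2,b1,s2)→cleaned(s2,b1) ✓  (c2,b2,s1)→cleaned(s1,b2) ✓  (c3,b1,s2)→cleaned(s2,b1) ✓  (c3,b2,s1)→cleaned(s1,b2) ✓  (c3,b2,s2)→cleaned(s2,b2) ✓  (c3,b3,s1)→cleaned(s1,b3) ✗  (c3,b4,s1)→cleaned(s1,b4) ✓  (c4,b1,s1)→cleaned(s1,b1) ✓  (c4,b4,s1)→cleaned(s1,b4) ✓
Counterexample: (c3,b3,s1) — cleaned(s1,b3) does not hold.

False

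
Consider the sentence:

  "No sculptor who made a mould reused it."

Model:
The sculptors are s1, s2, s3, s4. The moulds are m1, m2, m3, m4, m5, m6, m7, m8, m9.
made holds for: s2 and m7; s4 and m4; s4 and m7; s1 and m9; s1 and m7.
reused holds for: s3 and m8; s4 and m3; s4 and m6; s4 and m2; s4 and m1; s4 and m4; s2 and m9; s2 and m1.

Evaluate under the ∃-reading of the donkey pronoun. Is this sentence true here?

False

"it" takes "a mould" as antecedent — a donkey pronoun bound across the clause boundary.
Truth condition: for no (s,m) with made(s,m) does reused(s,m) hold.
Restrictor pairs — does the scope hold? (s1,m7):fails  (s1,m9):fails  (s2,m7):fails  (s4,m4):holds  (s4,m7):fails
Scope holds for 1 pair(s), so the sentence is false.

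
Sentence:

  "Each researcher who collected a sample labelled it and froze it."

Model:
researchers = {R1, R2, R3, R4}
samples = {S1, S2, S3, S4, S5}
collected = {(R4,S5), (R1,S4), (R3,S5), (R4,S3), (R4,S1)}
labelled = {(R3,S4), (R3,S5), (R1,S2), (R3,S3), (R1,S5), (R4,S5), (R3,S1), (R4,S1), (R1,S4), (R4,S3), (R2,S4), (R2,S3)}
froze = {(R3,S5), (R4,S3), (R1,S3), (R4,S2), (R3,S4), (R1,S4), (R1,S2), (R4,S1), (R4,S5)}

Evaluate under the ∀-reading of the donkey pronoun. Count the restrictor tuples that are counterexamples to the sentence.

0

"it" takes "a sample" as antecedent — a donkey pronoun bound across the clause boundary.
Strong reading: for every (r,s) with collected(r,s), labelled(r,s) ∧ froze(r,s).
Restrictor pairs: (R1,S4) ✓  (R3,S5) ✓  (R4,S1) ✓  (R4,S3) ✓  (R4,S5) ✓
Counterexamples (restrictor pairs failing the scope): 0.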